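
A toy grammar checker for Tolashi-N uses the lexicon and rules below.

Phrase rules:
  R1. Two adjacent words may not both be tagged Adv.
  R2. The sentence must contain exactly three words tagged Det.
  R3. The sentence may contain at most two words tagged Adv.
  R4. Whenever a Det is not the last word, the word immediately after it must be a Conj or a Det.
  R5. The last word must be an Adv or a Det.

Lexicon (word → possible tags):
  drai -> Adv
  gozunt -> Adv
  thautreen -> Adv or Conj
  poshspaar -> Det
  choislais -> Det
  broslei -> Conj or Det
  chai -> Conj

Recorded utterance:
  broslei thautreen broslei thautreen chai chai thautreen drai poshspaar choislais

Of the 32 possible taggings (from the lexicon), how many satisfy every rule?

Candidates per position — 1:broslei {Conj,Det}; 2:thautreen {Adv,Conj}; 3:broslei {Conj,Det}; 4:thautreen {Adv,Conj}; 5:chai {Conj}; 6:chai {Conj}; 7:thautreen {Adv,Conj}; 8:drai {Adv}; 9:poshspaar {Det}; 10:choislais {Det}.
There are 32 candidate sequences in total.
The sequences that satisfy every rule: Conj Adv Det Conj Conj Conj Conj Adv Det Det; Conj Conj Det Conj Conj Conj Conj Adv Det Det; Det Conj Conj Adv Conj Conj Conj Adv Det Det; Det Conj Conj Conj Conj Conj Conj Adv Det Det.
Count = 4.

4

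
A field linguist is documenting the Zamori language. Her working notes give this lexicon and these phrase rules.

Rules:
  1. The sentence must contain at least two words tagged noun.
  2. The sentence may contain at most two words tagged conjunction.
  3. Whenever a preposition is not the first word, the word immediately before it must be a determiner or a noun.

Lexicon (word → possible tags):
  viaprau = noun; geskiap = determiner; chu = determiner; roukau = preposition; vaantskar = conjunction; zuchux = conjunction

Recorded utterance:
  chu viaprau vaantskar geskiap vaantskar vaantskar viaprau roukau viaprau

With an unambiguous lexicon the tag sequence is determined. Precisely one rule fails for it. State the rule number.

2

Fixed tagging: determiner noun conjunction determiner conjunction conjunction noun preposition noun.
Checking each rule: R1 pass, R2 fail, R3 pass.
Only rule 2 fails.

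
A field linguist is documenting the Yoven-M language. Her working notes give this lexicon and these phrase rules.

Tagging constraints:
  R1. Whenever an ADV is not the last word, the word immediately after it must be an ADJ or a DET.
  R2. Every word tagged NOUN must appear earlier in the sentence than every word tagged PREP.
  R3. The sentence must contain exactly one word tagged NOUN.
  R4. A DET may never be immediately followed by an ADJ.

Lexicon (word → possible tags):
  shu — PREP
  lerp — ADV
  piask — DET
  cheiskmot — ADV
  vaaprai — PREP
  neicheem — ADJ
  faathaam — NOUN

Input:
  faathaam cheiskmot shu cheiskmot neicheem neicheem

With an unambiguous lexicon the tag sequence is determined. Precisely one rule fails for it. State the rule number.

Fixed tagging: NOUN ADV PREP ADV ADJ ADJ.
Applying the rules: R1 fails, R2 ok, R3 ok, R4 ok.
Only rule 1 fails.

1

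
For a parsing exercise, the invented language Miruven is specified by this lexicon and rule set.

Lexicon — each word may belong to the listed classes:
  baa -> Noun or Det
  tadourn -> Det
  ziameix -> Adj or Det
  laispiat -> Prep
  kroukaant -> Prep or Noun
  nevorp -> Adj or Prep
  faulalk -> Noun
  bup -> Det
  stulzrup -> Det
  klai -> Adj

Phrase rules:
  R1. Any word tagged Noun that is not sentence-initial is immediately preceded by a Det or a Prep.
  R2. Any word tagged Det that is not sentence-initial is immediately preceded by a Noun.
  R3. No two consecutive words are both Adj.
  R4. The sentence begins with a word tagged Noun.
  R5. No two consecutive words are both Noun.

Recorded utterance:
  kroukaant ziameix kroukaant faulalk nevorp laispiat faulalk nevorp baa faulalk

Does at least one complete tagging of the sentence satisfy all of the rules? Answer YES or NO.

Candidates per position — 1:kroukaant {Prep,Noun}; 2:ziameix {Adj,Det}; 3:kroukaant {Prep,Noun}; 4:faulalk {Noun}; 5:nevorp {Adj,Prep}; 6:laispiat {Prep}; 7:faulalk {Noun}; 8:nevorp {Adj,Prep}; 9:baa {Noun,Det}; 10:faulalk {Noun}.
Every candidate sequence violates at least one rule; no consistent tagging exists.

NO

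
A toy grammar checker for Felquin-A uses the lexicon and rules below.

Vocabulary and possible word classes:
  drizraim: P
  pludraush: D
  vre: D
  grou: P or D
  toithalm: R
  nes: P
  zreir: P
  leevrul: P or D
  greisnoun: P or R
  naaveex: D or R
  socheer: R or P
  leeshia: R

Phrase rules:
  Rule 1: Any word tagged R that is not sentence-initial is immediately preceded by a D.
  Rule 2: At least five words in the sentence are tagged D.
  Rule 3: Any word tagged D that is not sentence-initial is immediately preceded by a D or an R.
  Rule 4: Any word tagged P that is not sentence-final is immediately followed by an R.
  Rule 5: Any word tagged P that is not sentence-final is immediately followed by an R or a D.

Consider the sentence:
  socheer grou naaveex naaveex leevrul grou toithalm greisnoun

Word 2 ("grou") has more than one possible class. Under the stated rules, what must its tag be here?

Candidates per position — 1:socheer {R,P}; 2:grou {P,D}; 3:naaveex {D,R}; 4:naaveex {D,R}; 5:leevrul {P,D}; 6:grou {P,D}; 7:toithalm {R}; 8:greisnoun {P,R}.
If word 1 were P, no tagging could satisfy rule 4; so word 1 is R.
If word 2 were P, no tagging could satisfy rule 2; so word 2 is D.
If word 3 were R, no tagging could satisfy rule 2; so word 3 is D.
If word 4 were R, no tagging could satisfy rule 2; so word 4 is D.
If word 5 were P, no tagging could satisfy rule 2; so word 5 is D.
If word 6 were P, no tagging could satisfy rule 1; so word 6 is D.
If word 8 were R, no tagging could satisfy rule 1; so word 8 is P.
So the tagging must be: R D D D D D R P.
Verifying each rule — rule 1 ✓; rule 2 ✓; rule 3 ✓; rule 4 ✓; rule 5 ✓.

D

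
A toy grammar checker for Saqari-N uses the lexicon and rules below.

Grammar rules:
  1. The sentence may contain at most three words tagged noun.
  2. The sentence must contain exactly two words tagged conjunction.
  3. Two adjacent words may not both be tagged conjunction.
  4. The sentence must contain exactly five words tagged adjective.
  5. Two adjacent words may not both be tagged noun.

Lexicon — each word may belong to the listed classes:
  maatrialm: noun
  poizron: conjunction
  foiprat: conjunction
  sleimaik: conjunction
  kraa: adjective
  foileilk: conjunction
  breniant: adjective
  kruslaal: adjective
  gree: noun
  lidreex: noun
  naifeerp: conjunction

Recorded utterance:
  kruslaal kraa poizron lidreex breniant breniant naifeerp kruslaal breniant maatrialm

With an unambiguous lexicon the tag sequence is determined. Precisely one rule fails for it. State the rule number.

4

Fixed tagging: adjective adjective conjunction noun adjective adjective conjunction adjective adjective noun.
Rule check: R1 ✓, R2 ✓, R3 ✓, R4 ✗, R5 ✓.
Only rule 4 fails.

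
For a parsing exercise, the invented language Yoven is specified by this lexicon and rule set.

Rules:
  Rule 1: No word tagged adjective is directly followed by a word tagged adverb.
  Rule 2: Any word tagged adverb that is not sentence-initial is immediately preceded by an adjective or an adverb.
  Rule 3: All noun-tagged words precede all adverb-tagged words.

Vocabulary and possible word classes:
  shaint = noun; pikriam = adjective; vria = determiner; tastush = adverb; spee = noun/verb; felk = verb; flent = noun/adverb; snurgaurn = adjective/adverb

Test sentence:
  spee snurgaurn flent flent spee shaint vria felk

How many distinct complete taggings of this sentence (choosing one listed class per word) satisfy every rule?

Candidates per position — 1:spee {noun,verb}; 2:snurgaurn {adjective,adverb}; 3:flent {noun,adverb}; 4:flent {noun,adverb}; 5:spee {noun,verb}; 6:shaint {noun}; 7:vria {determiner}; 8:felk {verb}.
There are 32 candidate sequences in total.
The sequences that satisfy every rule: noun adjective noun noun noun noun determiner verb; noun adjective noun noun verb noun determiner verb; verb adjective noun noun noun noun determiner verb; verb adjective noun noun verb noun determiner verb.
Count = 4.

4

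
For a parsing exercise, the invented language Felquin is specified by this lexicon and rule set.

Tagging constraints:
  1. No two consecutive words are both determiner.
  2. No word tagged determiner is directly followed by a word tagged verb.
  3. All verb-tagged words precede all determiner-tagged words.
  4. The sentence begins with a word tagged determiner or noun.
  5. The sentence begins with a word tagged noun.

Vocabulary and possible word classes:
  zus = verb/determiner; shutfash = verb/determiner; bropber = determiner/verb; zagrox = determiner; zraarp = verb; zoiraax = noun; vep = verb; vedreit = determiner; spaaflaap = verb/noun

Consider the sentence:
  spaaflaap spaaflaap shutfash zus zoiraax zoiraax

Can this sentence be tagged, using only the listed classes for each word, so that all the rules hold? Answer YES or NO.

Candidates per position — 1:spaaflaap {verb,noun}; 2:spaaflaap {verb,noun}; 3:shutfash {verb,determiner}; 4:zus {verb,determiner}; 5:zoiraax {noun}; 6:zoiraax {noun}.
One satisfying assignment: noun verb verb verb noun noun.
Check: rule 1 ok; rule 2 ok; rule 3 ok; rule 4 ok; rule 5 ok.

YES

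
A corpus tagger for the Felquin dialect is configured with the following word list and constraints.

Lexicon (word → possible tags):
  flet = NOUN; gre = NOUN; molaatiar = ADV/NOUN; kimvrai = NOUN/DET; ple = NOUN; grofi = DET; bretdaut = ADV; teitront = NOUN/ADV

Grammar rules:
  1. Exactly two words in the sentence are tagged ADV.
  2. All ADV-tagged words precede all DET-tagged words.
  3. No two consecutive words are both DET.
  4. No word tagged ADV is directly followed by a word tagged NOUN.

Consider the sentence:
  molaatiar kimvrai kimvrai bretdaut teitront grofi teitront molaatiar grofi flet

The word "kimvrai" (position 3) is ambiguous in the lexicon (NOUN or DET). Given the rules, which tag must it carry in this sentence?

Candidates per position — 1:molaatiar {ADV,NOUN}; 2:kimvrai {NOUN,DET}; 3:kimvrai {NOUN,DET}; 4:bretdaut {ADV}; 5:teitront {NOUN,ADV}; 6:grofi {DET}; 7:teitront {NOUN,ADV}; 8:molaatiar {ADV,NOUN}; 9:grofi {DET}; 10:flet {NOUN}.
Word 2 cannot be DET — rule 2 would then fail for every completion. It is NOUN.
Word 3 cannot be DET — rule 2 would then fail for every completion. It is NOUN.
Word 5 cannot be NOUN — rule 4 would then fail for every completion. It is ADV.
Word 7 cannot be ADV — rule 1 would then fail for every completion. It is NOUN.
Word 8 cannot be ADV — rule 1 would then fail for every completion. It is NOUN.
Word 1 cannot be ADV — rule 1 would then fail for every completion. It is NOUN.
The unique satisfying tagging is: NOUN NOUN NOUN ADV ADV DET NOUN NOUN DET NOUN.
Rule-by-rule: rule 1 ✓; rule 2 ✓; rule 3 ✓; rule 4 ✓.

NOUN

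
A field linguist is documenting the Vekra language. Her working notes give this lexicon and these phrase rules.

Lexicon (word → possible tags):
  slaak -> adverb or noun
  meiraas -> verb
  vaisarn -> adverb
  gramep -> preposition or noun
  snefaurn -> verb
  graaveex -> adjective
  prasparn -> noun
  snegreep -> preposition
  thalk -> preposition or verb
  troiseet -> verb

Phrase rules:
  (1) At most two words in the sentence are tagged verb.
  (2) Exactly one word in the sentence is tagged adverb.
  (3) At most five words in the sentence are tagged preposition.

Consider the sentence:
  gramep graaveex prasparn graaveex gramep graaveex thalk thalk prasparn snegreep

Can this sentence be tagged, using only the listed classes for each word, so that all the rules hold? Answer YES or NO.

NO

Candidates per position — 1:gramep {preposition,noun}; 2:graaveex {adjective}; 3:prasparn {noun}; 4:graaveex {adjective}; 5:gramep {preposition,noun}; 6:graaveex {adjective}; 7:thalk {preposition,verb}; 8:thalk {preposition,verb}; 9:prasparn {noun}; 10:snegreep {preposition}.
Rule 2 cannot be satisfied by any choice of tags from the lexicon.
So there is no consistent tagging.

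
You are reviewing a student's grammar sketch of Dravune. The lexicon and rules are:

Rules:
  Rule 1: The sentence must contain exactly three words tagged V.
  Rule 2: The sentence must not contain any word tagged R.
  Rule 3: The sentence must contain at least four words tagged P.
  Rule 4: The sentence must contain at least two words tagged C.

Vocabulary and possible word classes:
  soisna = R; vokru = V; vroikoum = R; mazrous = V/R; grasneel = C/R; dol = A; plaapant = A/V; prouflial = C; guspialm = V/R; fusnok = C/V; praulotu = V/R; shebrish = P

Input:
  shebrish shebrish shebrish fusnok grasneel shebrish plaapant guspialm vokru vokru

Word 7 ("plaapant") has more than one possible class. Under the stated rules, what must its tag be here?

A

Candidates per position — 1:shebrish {P}; 2:shebrish {P}; 3:shebrish {P}; 4:fusnok {C,V}; 5:grasneel {C,R}; 6:shebrish {P}; 7:plaapant {A,V}; 8:guspialm {V,R}; 9:vokru {V}; 10:vokru {V}.
At position 4, choosing V makes rule 4 impossible to satisfy; hence C.
At position 5, choosing R makes rule 2 impossible to satisfy; hence C.
At position 8, choosing R makes rule 2 impossible to satisfy; hence V.
At position 7, choosing V makes rule 1 impossible to satisfy; hence A.
The unique satisfying tagging is: P P P C C P A V V V.
Check: rule 1 holds; rule 2 holds; rule 3 holds; rule 4 holds.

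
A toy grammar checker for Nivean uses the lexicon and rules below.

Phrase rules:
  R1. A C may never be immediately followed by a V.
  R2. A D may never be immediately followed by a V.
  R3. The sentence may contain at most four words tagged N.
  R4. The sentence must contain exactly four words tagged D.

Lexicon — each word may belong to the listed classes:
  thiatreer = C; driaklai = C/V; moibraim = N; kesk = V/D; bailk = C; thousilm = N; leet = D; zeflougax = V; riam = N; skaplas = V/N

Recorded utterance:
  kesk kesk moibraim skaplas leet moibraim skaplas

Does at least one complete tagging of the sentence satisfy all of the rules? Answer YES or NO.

NO

Candidates per position — 1:kesk {V,D}; 2:kesk {V,D}; 3:moibraim {N}; 4:skaplas {V,N}; 5:leet {D}; 6:moibraim {N}; 7:skaplas {V,N}.
Rule 4 cannot be satisfied by any choice of tags from the lexicon.
So there is no consistent tagging.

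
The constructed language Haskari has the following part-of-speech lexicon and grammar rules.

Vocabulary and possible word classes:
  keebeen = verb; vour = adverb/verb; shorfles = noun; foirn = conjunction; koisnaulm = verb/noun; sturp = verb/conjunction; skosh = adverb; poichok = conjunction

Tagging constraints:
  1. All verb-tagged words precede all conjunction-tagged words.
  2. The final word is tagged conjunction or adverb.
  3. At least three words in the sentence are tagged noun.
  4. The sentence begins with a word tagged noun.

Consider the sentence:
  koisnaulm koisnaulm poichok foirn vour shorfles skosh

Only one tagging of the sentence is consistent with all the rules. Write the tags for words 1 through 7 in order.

noun noun conjunction conjunction adverb noun adverb

Candidates per position — 1:koisnaulm {verb,noun}; 2:koisnaulm {verb,noun}; 3:poichok {conjunction}; 4:foirn {conjunction}; 5:vour {adverb,verb}; 6:shorfles {noun}; 7:skosh {adverb}.
At position 1, choosing verb makes rule 3 impossible to satisfy; hence noun.
At position 2, choosing verb makes rule 3 impossible to satisfy; hence noun.
At position 5, choosing verb makes rule 1 impossible to satisfy; hence adverb.
The unique satisfying tagging is: noun noun conjunction conjunction adverb noun adverb.
Check: rule 1 ok; rule 2 ok; rule 3 ok; rule 4 ok.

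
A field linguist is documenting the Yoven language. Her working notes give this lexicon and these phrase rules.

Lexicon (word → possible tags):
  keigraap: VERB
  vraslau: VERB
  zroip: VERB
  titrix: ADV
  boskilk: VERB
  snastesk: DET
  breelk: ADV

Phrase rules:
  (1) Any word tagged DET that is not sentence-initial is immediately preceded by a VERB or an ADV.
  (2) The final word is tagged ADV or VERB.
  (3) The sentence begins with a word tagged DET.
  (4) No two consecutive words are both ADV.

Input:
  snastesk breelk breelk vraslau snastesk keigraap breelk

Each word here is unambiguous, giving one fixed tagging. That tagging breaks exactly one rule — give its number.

4

Fixed tagging: DET ADV ADV VERB DET VERB ADV.
Applying the rules: R1 holds, R2 holds, R3 holds, R4 violated.
Only rule 4 fails.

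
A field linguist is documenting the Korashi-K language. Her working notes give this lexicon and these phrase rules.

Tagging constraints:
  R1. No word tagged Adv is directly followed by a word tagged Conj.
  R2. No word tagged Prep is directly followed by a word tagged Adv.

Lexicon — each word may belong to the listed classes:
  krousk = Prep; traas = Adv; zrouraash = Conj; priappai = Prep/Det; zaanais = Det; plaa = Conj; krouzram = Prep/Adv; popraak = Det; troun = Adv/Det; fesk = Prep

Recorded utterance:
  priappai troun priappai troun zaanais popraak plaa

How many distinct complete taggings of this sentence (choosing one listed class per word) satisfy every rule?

Candidates per position — 1:priappai {Prep,Det}; 2:troun {Adv,Det}; 3:priappai {Prep,Det}; 4:troun {Adv,Det}; 5:zaanais {Det}; 6:popraak {Det}; 7:plaa {Conj}.
There are 16 candidate sequences in total.
Checking each against the rules leaves 9 sequences.
Count = 9.

9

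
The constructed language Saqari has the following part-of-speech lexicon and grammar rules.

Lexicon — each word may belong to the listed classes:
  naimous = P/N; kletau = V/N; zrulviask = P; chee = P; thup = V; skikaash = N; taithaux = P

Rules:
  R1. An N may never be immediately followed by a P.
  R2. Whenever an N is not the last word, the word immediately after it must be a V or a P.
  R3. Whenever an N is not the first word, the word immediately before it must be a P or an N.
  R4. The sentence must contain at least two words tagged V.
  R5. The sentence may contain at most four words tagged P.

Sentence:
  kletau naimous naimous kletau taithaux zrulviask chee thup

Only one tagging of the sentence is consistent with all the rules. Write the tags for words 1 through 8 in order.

V P N V P P P V

Candidates per position — 1:kletau {V,N}; 2:naimous {P,N}; 3:naimous {P,N}; 4:kletau {V,N}; 5:taithaux {P}; 6:zrulviask {P}; 7:chee {P}; 8:thup {V}.
Position 4: N is ruled out by rule 1; that leaves V.
The remaining ambiguous positions (1, 2, 3) are resolved jointly — only one combination satisfies every rule.
The only consistent sequence is: V P N V P P P V.
Check: rule 1 ✓; rule 2 ✓; rule 3 ✓; rule 4 ✓; rule 5 ✓.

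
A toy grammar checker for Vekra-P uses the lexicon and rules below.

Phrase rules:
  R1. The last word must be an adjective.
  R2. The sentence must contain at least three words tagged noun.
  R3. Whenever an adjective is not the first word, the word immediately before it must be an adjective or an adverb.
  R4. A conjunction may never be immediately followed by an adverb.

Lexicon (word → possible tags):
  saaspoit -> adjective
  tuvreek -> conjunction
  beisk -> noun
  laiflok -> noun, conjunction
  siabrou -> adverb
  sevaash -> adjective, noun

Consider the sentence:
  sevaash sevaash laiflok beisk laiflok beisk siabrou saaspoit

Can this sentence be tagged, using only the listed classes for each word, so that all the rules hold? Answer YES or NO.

YES

Candidates per position — 1:sevaash {adjective,noun}; 2:sevaash {adjective,noun}; 3:laiflok {noun,conjunction}; 4:beisk {noun}; 5:laiflok {noun,conjunction}; 6:beisk {noun}; 7:siabrou {adverb}; 8:saaspoit {adjective}.
One satisfying assignment: adjective noun conjunction noun conjunction noun adverb adjective.
Verifying each rule — rule 1 holds; rule 2 holds; rule 3 holds; rule 4 holds.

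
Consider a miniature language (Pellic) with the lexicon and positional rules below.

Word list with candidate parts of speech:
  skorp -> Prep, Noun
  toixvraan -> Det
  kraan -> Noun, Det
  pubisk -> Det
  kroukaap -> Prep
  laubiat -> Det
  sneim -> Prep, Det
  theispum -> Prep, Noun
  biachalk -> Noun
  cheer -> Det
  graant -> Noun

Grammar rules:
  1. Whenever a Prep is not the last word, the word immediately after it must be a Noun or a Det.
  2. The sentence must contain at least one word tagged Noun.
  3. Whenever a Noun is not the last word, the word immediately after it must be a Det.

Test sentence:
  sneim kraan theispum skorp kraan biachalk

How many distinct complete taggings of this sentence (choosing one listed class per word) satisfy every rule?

Candidates per position — 1:sneim {Prep,Det}; 2:kraan {Noun,Det}; 3:theispum {Prep,Noun}; 4:skorp {Prep,Noun}; 5:kraan {Noun,Det}; 6:biachalk {Noun}.
There are 32 candidate sequences in total.
The sequences that satisfy every rule: Prep Det Prep Noun Det Noun; Det Det Prep Noun Det Noun.
Count = 2.

2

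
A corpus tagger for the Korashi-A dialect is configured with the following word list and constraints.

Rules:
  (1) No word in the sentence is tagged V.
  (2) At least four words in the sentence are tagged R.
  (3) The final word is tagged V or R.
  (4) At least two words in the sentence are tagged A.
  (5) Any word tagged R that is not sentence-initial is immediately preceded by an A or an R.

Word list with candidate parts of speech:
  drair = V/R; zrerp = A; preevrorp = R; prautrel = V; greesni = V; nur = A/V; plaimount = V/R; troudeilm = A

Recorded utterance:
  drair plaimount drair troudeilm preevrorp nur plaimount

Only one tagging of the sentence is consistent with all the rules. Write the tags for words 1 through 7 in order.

Candidates per position — 1:drair {V,R}; 2:plaimount {V,R}; 3:drair {V,R}; 4:troudeilm {A}; 5:preevrorp {R}; 6:nur {A,V}; 7:plaimount {V,R}.
Word 1 cannot be V — rule 1 would then fail for every completion. It is R.
Word 2 cannot be V — rule 1 would then fail for every completion. It is R.
Word 3 cannot be V — rule 1 would then fail for every completion. It is R.
Word 6 cannot be V — rule 1 would then fail for every completion. It is A.
Word 7 cannot be V — rule 1 would then fail for every completion. It is R.
That leaves exactly one tagging: R R R A R A R.
Check: rule 1 ok; rule 2 ok; rule 3 ok; rule 4 ok; rule 5 ok.

R R R A R A R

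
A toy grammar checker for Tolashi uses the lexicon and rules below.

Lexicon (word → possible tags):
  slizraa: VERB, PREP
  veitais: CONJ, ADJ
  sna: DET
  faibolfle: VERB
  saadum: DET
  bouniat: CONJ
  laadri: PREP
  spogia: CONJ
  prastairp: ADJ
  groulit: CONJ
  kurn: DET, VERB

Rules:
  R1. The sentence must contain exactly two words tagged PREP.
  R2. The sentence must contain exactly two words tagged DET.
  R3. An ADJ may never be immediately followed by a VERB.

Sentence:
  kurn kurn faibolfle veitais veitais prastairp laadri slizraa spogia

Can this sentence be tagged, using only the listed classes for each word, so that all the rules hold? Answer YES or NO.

Candidates per position — 1:kurn {DET,VERB}; 2:kurn {DET,VERB}; 3:faibolfle {VERB}; 4:veitais {CONJ,ADJ}; 5:veitais {CONJ,ADJ}; 6:prastairp {ADJ}; 7:laadri {PREP}; 8:slizraa {VERB,PREP}; 9:spogia {CONJ}.
One satisfying assignment: DET DET VERB ADJ ADJ ADJ PREP PREP CONJ.
Check: rule 1 holds; rule 2 holds; rule 3 holds.

YES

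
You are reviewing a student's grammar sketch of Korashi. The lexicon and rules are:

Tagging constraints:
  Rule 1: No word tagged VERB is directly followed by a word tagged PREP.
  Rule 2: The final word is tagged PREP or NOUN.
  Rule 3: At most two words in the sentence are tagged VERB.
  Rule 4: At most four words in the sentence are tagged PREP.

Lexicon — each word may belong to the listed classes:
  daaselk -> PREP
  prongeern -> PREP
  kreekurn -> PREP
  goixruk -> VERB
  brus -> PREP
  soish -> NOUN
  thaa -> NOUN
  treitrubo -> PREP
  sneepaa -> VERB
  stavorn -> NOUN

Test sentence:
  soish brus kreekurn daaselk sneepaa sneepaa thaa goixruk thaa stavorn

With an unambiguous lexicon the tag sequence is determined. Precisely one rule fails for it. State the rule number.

Fixed tagging: NOUN PREP PREP PREP VERB VERB NOUN VERB NOUN NOUN.
Rule check: R1 holds, R2 holds, R3 violated, R4 holds.
Only rule 3 fails.

3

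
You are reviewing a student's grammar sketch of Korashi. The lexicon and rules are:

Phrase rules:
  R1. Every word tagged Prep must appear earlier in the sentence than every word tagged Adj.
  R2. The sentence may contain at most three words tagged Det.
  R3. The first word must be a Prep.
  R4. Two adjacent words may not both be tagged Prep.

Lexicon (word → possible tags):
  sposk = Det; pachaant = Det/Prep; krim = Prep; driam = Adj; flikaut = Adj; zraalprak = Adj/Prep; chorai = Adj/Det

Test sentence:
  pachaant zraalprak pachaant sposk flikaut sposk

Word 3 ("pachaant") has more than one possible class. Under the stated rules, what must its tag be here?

Candidates per position — 1:pachaant {Det,Prep}; 2:zraalprak {Adj,Prep}; 3:pachaant {Det,Prep}; 4:sposk {Det}; 5:flikaut {Adj}; 6:sposk {Det}.
Word 1 cannot be Det — rule 3 would then fail for every completion. It is Prep.
Word 2 cannot be Prep — rule 4 would then fail for every completion. It is Adj.
Word 3 cannot be Prep — rule 1 would then fail for every completion. It is Det.
That leaves exactly one tagging: Prep Adj Det Det Adj Det.
Rule-by-rule: rule 1 ✓; rule 2 ✓; rule 3 ✓; rule 4 ✓.

Det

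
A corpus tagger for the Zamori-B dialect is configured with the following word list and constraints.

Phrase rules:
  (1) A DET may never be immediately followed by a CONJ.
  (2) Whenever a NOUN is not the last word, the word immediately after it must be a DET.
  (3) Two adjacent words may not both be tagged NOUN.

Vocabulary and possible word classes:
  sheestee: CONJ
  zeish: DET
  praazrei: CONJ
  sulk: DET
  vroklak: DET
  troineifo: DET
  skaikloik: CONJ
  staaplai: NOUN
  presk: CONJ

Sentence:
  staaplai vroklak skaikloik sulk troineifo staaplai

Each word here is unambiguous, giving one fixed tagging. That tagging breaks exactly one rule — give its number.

1

Fixed tagging: NOUN DET CONJ DET DET NOUN.
Checking each rule: R1 violated, R2 holds, R3 holds.
Only rule 1 fails.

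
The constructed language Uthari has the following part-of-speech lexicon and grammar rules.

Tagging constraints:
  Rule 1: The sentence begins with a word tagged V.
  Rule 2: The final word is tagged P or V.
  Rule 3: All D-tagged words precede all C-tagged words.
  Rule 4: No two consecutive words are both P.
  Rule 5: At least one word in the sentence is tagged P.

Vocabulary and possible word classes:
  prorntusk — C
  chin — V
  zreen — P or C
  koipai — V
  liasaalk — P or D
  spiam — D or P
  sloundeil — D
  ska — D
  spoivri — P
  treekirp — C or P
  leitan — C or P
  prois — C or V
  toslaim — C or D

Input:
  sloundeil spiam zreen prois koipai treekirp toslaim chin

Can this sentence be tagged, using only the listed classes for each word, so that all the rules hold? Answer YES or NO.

NO

Candidates per position — 1:sloundeil {D}; 2:spiam {D,P}; 3:zreen {P,C}; 4:prois {C,V}; 5:koipai {V}; 6:treekirp {C,P}; 7:toslaim {C,D}; 8:chin {V}.
Rule 1 cannot be satisfied by any choice of tags from the lexicon.
So there is no consistent tagging.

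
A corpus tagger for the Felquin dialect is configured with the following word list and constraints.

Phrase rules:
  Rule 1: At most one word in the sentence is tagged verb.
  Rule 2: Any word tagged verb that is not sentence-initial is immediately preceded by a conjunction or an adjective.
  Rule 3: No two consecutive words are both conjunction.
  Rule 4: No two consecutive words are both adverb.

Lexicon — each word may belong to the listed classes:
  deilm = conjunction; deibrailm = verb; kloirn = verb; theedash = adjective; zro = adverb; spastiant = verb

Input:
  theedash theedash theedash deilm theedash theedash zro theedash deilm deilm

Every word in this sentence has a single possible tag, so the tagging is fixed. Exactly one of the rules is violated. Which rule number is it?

3

Fixed tagging: adjective adjective adjective conjunction adjective adjective adverb adjective conjunction conjunction.
Checking each rule: R1 ✓, R2 ✓, R3 ✗, R4 ✓.
Only rule 3 fails.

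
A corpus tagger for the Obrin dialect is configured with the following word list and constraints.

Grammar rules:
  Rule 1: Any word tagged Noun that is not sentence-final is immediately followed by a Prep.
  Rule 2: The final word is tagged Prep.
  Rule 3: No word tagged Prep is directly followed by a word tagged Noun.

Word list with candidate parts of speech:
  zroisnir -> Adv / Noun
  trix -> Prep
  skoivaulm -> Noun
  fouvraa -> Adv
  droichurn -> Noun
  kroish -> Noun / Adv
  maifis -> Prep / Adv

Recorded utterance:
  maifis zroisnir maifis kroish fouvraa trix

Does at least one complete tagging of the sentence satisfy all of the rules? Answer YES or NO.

YES

Candidates per position — 1:maifis {Prep,Adv}; 2:zroisnir {Adv,Noun}; 3:maifis {Prep,Adv}; 4:kroish {Noun,Adv}; 5:fouvraa {Adv}; 6:trix {Prep}.
One satisfying assignment: Adv Noun Prep Adv Adv Prep.
Rule-by-rule: rule 1 satisfied; rule 2 satisfied; rule 3 satisfied.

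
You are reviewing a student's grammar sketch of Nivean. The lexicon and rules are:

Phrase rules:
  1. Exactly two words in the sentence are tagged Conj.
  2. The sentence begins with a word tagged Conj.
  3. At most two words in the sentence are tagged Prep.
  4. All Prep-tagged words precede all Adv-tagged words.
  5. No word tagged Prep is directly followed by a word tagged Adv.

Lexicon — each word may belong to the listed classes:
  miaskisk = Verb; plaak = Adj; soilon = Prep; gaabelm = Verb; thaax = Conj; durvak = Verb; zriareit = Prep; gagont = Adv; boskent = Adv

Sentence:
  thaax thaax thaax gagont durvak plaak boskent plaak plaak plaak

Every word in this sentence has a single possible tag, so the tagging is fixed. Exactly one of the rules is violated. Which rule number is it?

1

Fixed tagging: Conj Conj Conj Adv Verb Adj Adv Adj Adj Adj.
Checking each rule: R1 fails, R2 ok, R3 ok, R4 ok, R5 ok.
Only rule 1 fails.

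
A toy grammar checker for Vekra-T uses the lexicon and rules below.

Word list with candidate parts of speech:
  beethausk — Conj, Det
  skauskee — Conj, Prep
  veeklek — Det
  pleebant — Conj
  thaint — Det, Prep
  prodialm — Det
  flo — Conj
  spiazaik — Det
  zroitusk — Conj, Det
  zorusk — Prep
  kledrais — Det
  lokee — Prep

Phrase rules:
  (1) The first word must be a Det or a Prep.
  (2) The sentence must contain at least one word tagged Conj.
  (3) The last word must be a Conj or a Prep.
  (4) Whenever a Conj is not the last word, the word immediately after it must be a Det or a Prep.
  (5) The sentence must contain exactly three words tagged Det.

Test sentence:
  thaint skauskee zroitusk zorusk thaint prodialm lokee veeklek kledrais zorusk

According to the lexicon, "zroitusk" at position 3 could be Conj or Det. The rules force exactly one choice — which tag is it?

Candidates per position — 1:thaint {Det,Prep}; 2:skauskee {Conj,Prep}; 3:zroitusk {Conj,Det}; 4:zorusk {Prep}; 5:thaint {Det,Prep}; 6:prodialm {Det}; 7:lokee {Prep}; 8:veeklek {Det}; 9:kledrais {Det}; 10:zorusk {Prep}.
At position 1, choosing Det makes rule 5 impossible to satisfy; hence Prep.
At position 3, choosing Det makes rule 5 impossible to satisfy; hence Conj.
At position 5, choosing Det makes rule 5 impossible to satisfy; hence Prep.
At position 2, choosing Conj makes rule 4 impossible to satisfy; hence Prep.
The unique satisfying tagging is: Prep Prep Conj Prep Prep Det Prep Det Det Prep.
Verifying each rule — rule 1 satisfied; rule 2 satisfied; rule 3 satisfied; rule 4 satisfied; rule 5 satisfied.

Conj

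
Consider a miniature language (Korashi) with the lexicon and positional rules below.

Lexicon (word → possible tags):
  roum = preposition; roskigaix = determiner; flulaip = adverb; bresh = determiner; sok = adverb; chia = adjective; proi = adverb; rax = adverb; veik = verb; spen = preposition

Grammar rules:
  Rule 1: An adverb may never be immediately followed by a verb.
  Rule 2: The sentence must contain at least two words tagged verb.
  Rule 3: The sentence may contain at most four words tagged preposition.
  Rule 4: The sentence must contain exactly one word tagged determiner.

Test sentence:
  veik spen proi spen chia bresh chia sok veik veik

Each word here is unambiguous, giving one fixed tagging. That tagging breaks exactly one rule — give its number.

Fixed tagging: verb preposition adverb preposition adjective determiner adjective adverb verb verb.
Applying the rules: R1 violated, R2 holds, R3 holds, R4 holds.
Only rule 1 fails.

1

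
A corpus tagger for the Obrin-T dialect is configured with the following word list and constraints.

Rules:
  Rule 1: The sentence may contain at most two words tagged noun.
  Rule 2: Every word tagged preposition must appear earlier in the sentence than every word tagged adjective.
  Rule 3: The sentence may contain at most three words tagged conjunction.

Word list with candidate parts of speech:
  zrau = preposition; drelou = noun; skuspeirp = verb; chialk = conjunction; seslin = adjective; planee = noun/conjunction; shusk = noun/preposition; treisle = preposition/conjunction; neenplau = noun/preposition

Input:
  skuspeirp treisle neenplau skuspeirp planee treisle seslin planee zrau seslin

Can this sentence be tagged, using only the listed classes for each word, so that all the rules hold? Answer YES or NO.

NO

Candidates per position — 1:skuspeirp {verb}; 2:treisle {preposition,conjunction}; 3:neenplau {noun,preposition}; 4:skuspeirp {verb}; 5:planee {noun,conjunction}; 6:treisle {preposition,conjunction}; 7:seslin {adjective}; 8:planee {noun,conjunction}; 9:zrau {preposition}; 10:seslin {adjective}.
Rule 2 cannot be satisfied by any choice of tags from the lexicon.
So there is no consistent tagging.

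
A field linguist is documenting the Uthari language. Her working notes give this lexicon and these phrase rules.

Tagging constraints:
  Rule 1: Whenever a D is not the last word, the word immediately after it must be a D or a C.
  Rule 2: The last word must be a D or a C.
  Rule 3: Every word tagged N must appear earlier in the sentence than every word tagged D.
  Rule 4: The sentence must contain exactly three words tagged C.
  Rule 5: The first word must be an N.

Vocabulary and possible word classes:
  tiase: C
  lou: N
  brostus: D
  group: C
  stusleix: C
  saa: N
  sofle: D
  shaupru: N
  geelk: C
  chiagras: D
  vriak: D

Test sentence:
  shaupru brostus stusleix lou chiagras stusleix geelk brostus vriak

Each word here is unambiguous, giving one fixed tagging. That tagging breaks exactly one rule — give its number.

Fixed tagging: N D C N D C C D D.
Applying the rules: R1 ok, R2 ok, R3 fails, R4 ok, R5 ok.
Only rule 3 fails.

3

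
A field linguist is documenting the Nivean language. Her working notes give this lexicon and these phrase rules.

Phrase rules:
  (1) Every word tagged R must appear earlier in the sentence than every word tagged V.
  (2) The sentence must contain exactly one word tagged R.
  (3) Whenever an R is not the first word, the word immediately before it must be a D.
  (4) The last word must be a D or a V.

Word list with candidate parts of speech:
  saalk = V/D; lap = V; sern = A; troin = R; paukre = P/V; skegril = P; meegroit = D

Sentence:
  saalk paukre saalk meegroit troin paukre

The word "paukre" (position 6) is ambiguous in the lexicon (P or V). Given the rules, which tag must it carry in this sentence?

V

Candidates per position — 1:saalk {V,D}; 2:paukre {P,V}; 3:saalk {V,D}; 4:meegroit {D}; 5:troin {R}; 6:paukre {P,V}.
At position 1, choosing V makes rule 1 impossible to satisfy; hence D.
At position 2, choosing V makes rule 1 impossible to satisfy; hence P.
At position 3, choosing V makes rule 1 impossible to satisfy; hence D.
At position 6, choosing P makes rule 4 impossible to satisfy; hence V.
The unique satisfying tagging is: D P D D R V.
Checking: rule 1 ✓; rule 2 ✓; rule 3 ✓; rule 4 ✓.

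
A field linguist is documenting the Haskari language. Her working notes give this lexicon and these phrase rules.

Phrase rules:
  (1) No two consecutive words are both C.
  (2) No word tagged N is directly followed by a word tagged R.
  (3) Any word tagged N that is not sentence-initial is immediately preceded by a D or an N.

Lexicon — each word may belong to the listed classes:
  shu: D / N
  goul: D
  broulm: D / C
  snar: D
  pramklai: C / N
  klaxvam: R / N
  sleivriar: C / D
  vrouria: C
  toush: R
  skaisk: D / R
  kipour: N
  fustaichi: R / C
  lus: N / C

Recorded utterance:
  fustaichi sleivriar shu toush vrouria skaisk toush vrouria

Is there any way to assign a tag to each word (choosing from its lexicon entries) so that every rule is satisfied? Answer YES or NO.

YES

Candidates per position — 1:fustaichi {R,C}; 2:sleivriar {C,D}; 3:shu {D,N}; 4:toush {R}; 5:vrouria {C}; 6:skaisk {D,R}; 7:toush {R}; 8:vrouria {C}.
One satisfying assignment: C D D R C R R C.
Check: rule 1 satisfied; rule 2 satisfied; rule 3 satisfied.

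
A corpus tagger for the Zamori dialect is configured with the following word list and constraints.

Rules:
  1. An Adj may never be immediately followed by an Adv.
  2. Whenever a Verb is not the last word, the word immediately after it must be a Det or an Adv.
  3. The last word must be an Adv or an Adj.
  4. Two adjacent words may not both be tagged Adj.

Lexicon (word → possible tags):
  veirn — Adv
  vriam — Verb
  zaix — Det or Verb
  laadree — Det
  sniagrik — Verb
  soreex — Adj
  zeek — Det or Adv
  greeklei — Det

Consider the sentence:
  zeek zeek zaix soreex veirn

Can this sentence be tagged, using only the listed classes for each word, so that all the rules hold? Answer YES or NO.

NO

Candidates per position — 1:zeek {Det,Adv}; 2:zeek {Det,Adv}; 3:zaix {Det,Verb}; 4:soreex {Adj}; 5:veirn {Adv}.
Rule 1 cannot be satisfied by any choice of tags from the lexicon.
So there is no consistent tagging.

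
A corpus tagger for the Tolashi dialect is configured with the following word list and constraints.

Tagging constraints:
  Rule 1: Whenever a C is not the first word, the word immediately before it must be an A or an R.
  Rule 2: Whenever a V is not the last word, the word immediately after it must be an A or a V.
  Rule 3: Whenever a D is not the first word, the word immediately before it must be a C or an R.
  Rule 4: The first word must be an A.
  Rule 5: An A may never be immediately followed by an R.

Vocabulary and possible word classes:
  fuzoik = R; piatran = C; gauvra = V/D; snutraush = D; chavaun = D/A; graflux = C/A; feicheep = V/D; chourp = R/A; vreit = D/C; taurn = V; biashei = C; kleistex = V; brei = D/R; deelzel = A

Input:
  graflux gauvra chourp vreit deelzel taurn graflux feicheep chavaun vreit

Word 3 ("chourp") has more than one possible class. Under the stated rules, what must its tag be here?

A

Candidates per position — 1:graflux {C,A}; 2:gauvra {V,D}; 3:chourp {R,A}; 4:vreit {D,C}; 5:deelzel {A}; 6:taurn {V}; 7:graflux {C,A}; 8:feicheep {V,D}; 9:chavaun {D,A}; 10:vreit {D,C}.
Word 1 cannot be C — rule 4 would then fail for every completion. It is A.
Word 2 cannot be D — rule 3 would then fail for every completion. It is V.
Word 3 cannot be R — rule 2 would then fail for every completion. It is A.
Word 4 cannot be D — rule 3 would then fail for every completion. It is C.
Word 7 cannot be C — rule 1 would then fail for every completion. It is A.
Word 8 cannot be D — rule 3 would then fail for every completion. It is V.
Word 9 cannot be D — rule 2 would then fail for every completion. It is A.
Word 10 cannot be D — rule 3 would then fail for every completion. It is C.
The unique satisfying tagging is: A V A C A V A V A C.
Check: rule 1 ✓; rule 2 ✓; rule 3 ✓; rule 4 ✓; rule 5 ✓.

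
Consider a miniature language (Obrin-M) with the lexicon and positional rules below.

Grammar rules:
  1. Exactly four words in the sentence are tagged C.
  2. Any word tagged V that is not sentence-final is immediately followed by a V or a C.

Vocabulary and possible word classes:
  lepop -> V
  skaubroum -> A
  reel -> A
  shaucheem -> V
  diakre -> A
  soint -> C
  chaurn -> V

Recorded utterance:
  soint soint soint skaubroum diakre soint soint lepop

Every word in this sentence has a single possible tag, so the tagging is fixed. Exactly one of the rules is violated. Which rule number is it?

Fixed tagging: C C C A A C C V.
Rule check: R1 fails, R2 ok.
Only rule 1 fails.

1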